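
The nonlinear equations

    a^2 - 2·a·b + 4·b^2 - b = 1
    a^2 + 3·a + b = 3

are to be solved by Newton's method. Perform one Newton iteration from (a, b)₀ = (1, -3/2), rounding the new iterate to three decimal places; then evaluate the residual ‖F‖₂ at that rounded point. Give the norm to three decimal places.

3.199

At (1, -3/2): F = (13.500, -0.500).
Jacobian J = [[2·a - 2·b, -2·a + 8·b - 1], [2·a + 3, 1]].
At the point, J = [[5.000, -15.000], [5.000, 1.000]] (det J = 80.000).
Solving J·Δ = −F gives Δ = (-0.075, 0.875).
Then the next iterate is (a, b)₁ = (0.925, -0.625).
Re-evaluating at (0.925, -0.625): F = (3.19937, 0.00563), so ‖F‖₂ = 3.199.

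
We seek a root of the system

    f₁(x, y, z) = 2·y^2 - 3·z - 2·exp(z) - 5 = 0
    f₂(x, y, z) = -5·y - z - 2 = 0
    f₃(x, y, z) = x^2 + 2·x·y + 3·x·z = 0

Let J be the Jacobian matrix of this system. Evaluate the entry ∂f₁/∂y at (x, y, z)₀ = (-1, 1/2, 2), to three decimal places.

2.000

∂f₁/∂y = 4·y.
At (-1, 1/2, 2) this is 2.000.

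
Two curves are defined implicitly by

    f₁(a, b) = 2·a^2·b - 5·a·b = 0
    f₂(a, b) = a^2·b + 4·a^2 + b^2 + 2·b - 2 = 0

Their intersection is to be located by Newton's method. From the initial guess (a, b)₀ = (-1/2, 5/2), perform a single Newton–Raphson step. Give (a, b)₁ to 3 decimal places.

At (-1/2, 5/2): F = (7.500, 10.875).
Jacobian J = [[4·a·b - 5·b, 2·a^2 - 5·a], [2·a·b + 8·a, a^2 + 2·b + 2]].
At the point, J = [[-17.500, 3.000], [-6.500, 7.250]] (det J = -107.375).
Solving J·Δ = −F gives Δ = (0.203, -1.318).
Then the next iterate is (a, b)₁ = (-0.297, 1.182).

(-0.297, 1.182)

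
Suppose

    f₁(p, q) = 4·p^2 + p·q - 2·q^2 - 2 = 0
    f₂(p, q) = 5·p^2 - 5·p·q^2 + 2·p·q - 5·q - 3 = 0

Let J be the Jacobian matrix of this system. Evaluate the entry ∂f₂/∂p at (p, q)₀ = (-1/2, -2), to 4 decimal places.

-29.0000

∂f₂/∂p = 10·p - 5·q^2 + 2·q.
At (-1/2, -2) this is -29.0000.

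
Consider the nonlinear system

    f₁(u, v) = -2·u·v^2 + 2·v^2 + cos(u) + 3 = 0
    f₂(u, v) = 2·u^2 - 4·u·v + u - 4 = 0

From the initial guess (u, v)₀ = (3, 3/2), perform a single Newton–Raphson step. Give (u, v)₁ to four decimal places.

At (3, 3/2): F = (-6.989992, -1.0000).
Jacobian J = [[-2·v^2 - sin(u), -4·u·v + 4·v], [4·u - 4·v + 1, -4·u]].
At the point, J = [[-4.641120, -12.0000], [7.0000, -12.0000]] (det J = 139.693440).
Solving J·Δ = −F gives Δ = (-0.5146, -0.3835).
Then the next iterate is (u, v)₁ = (2.4854, 1.1165).

(2.4854, 1.1165)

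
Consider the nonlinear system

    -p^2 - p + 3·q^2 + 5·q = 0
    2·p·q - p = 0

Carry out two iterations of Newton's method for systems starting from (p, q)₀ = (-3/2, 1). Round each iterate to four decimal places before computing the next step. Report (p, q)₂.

At (-3/2, 1): F = (7.2500, -1.5000).
Jacobian J = [[-2·p - 1, 6·q + 5], [2·q - 1, 2·p]].
At the point, J = [[2.0000, 11.0000], [1.0000, -3.0000]] (det J = -17.0000).
Solving J·Δ = −F gives Δ = (-0.3088, -0.6029).
Then the next iterate is (p, q)₁ = (-1.8088, 0.3971).
Round to (-1.8088, 0.3971) and repeat: F = (0.995608, 0.372251), J = [[2.6176, 7.3826], [-0.2058, -3.6176]].
Δ = (-0.7987, 0.1483), so (p, q)₂ = (-2.6075, 0.5454).

(-2.6075, 0.5454)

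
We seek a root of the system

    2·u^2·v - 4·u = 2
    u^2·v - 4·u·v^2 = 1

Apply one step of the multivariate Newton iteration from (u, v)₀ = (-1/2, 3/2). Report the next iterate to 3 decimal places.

At (-1/2, 3/2): F = (0.750, 3.875).
Jacobian J = [[4·u·v - 4, 2·u^2], [2·u·v - 4·v^2, u^2 - 8·u·v]].
At the point, J = [[-7.000, 0.500], [-10.500, 6.250]] (det J = -38.500).
Solving J·Δ = −F gives Δ = (0.071, -0.500).
Then the next iterate is (u, v)₁ = (-0.429, 1.000).

(-0.429, 1.000)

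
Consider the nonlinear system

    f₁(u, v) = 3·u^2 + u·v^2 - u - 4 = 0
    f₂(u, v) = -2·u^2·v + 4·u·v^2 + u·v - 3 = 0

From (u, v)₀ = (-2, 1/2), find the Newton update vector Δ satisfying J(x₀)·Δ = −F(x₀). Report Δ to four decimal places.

(0.7942, -0.3129)

At (-2, 1/2): F = (9.5000, -10.0000).
Jacobian J = [[6·u + v^2 - 1, 2·u·v], [-4·u·v + 4·v^2 + v, -2·u^2 + 8·u·v + u]].
At the point, J = [[-12.7500, -2.0000], [5.5000, -18.0000]] (det J = 240.5000).
Solving J·Δ = −F gives Δ = (0.7942, -0.3129).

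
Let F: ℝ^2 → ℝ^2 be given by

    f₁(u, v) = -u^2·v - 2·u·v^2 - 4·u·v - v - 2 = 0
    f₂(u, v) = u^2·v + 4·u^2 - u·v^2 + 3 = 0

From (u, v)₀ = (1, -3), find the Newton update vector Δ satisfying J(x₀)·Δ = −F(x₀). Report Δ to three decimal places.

(-0.381, 0.333)

At (1, -3): F = (-2.000, -5.000).
Jacobian J = [[-2·u·v - 2·v^2 - 4·v, -u^2 - 4·u·v - 4·u - 1], [2·u·v + 8·u - v^2, u^2 - 2·u·v]].
At the point, J = [[0.000, 6.000], [-7.000, 7.000]] (det J = 42.000).
Solving J·Δ = −F gives Δ = (-0.381, 0.333).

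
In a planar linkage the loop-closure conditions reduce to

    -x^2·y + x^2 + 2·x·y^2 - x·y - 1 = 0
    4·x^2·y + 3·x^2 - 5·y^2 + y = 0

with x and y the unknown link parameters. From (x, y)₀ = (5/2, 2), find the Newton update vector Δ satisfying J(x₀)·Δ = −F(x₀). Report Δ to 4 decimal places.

(-0.8559, -0.6128)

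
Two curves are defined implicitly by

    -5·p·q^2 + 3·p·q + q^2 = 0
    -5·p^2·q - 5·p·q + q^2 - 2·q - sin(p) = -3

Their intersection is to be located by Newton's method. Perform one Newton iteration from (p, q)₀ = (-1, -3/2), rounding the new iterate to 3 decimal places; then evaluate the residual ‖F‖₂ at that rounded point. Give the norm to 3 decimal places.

9.049

At (-1, -3/2): F = (18.000, 9.09147).
Jacobian J = [[-5·q^2 + 3·q, -10·p·q + 3·p + 2·q], [-10·p·q - 5·q - cos(p), -5·p^2 - 5·p + 2·q - 2]].
At the point, J = [[-15.750, -21.000], [-8.04030, -5.000]] (det J = -90.09635).
Solving J·Δ = −F gives Δ = (1.120, 0.017).
Then the next iterate is (p, q)₁ = (0.120, -1.483).
Re-evaluating at (0.120, -1.483): F = (0.34584, 9.04215), so ‖F‖₂ = 9.049.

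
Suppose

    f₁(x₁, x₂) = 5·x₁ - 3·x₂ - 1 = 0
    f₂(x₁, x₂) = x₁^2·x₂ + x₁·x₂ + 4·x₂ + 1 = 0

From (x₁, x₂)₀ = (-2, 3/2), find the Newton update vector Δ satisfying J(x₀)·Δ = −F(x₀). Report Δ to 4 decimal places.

(3.8182, 1.1970)

At (-2, 3/2): F = (-15.5000, 10.0000).
Jacobian J = [[5, -3], [2·x₁·x₂ + x₂, x₁^2 + x₁ + 4]].
At the point, J = [[5.0000, -3.0000], [-4.5000, 6.0000]] (det J = 16.5000).
Solving J·Δ = −F gives Δ = (3.8182, 1.1970).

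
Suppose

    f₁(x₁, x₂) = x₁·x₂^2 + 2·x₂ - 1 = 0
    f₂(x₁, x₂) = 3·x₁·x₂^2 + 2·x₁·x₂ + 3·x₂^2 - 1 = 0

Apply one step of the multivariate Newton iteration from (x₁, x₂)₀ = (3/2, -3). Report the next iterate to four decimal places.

(2.0606, -1.3506)

At (3/2, -3): F = (6.5000, 57.5000).
Jacobian J = [[x₂^2, 2·x₁·x₂ + 2], [3·x₂^2 + 2·x₂, 6·x₁·x₂ + 2·x₁ + 6·x₂]].
At the point, J = [[9.0000, -7.0000], [21.0000, -42.0000]] (det J = -231.0000).
Solving J·Δ = −F gives Δ = (0.5606, 1.6494).
Then the next iterate is (x₁, x₂)₁ = (2.0606, -1.3506).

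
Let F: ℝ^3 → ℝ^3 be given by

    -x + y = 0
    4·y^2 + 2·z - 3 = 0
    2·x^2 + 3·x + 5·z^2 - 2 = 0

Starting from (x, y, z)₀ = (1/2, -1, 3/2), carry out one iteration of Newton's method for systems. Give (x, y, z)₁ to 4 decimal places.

(-0.5962, -0.5962, 1.1154)

At (1/2, -1, 3/2): F = (-1.5000, 4.0000, 11.2500).
Jacobian J = [[-1, 1, 0], [0, 8·y, 2], [4·x + 3, 0, 10·z]].
At the point, J = [[-1.0000, 1.0000, 0.0000], [0.0000, -8.0000, 2.0000], [5.0000, 0.0000, 15.0000]] (det J = 130.0000).
Solving J·Δ = −F gives Δ = (-1.0962, 0.4038, -0.3846).
Then the next iterate is (x, y, z)₁ = (-0.5962, -0.5962, 1.1154).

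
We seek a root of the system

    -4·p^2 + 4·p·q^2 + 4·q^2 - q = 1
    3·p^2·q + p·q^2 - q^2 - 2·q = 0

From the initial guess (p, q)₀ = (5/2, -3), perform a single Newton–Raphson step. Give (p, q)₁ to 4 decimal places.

(1.7079, -1.9373)

At (5/2, -3): F = (103.0000, -36.7500).
Jacobian J = [[-8·p + 4·q^2, 8·p·q + 8·q - 1], [6·p·q + q^2, 3·p^2 + 2·p·q - 2·q - 2]].
At the point, J = [[16.0000, -85.0000], [-36.0000, 7.7500]] (det J = -2936.0000).
Solving J·Δ = −F gives Δ = (-0.7921, 1.0627).
Then the next iterate is (p, q)₁ = (1.7079, -1.9373).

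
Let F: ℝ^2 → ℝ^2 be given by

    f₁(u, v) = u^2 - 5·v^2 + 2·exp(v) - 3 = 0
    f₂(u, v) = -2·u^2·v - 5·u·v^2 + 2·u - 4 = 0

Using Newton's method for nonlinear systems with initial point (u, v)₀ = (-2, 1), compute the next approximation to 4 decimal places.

(-2.4027, 1.6678)

At (-2, 1): F = (1.436564, -6.0000).
Jacobian J = [[2·u, -10·v + 2·exp(v)], [-4·u·v - 5·v^2 + 2, -2·u^2 - 10·u·v]].
At the point, J = [[-4.0000, -4.563436], [5.0000, 12.0000]] (det J = -25.182818).
Solving J·Δ = −F gives Δ = (-0.4027, 0.6678).
Then the next iterate is (u, v)₁ = (-2.4027, 1.6678).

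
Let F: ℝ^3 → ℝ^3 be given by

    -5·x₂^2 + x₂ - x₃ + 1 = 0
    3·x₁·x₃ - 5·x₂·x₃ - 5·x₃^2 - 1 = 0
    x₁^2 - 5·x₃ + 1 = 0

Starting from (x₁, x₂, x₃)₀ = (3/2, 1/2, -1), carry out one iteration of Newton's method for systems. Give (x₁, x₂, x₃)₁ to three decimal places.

(-1.775, 0.891, -1.315)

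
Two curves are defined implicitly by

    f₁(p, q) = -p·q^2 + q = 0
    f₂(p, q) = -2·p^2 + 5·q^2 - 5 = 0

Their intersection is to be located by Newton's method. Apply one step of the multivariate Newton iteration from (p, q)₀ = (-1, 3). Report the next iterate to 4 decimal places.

(-0.6846, 1.6913)

At (-1, 3): F = (12.0000, 38.0000).
Jacobian J = [[-q^2, -2·p·q + 1], [-4·p, 10·q]].
At the point, J = [[-9.0000, 7.0000], [4.0000, 30.0000]] (det J = -298.0000).
Solving J·Δ = −F gives Δ = (0.3154, -1.3087).
Then the next iterate is (p, q)₁ = (-0.6846, 1.6913).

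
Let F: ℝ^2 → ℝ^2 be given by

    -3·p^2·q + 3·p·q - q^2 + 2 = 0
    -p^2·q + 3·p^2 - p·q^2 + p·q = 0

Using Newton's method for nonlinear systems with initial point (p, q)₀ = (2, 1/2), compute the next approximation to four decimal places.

(1.1253, 0.8837)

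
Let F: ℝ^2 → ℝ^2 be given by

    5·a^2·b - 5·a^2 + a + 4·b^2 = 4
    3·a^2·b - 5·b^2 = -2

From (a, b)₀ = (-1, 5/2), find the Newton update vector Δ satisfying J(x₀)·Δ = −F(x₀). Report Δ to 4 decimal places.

(0.0897, -1.0498)

At (-1, 5/2): F = (27.5000, -21.7500).
Jacobian J = [[10·a·b - 10·a + 1, 5·a^2 + 8·b], [6·a·b, 3·a^2 - 10·b]].
At the point, J = [[-14.0000, 25.0000], [-15.0000, -22.0000]] (det J = 683.0000).
Solving J·Δ = −F gives Δ = (0.0897, -1.0498).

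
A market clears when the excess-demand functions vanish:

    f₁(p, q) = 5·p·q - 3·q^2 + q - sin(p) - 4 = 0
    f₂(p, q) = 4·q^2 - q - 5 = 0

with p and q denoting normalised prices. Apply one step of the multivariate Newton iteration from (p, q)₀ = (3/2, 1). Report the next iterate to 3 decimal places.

At (3/2, 1): F = (0.50251, -2.000).
Jacobian J = [[5·q - cos(p), 5·p - 6·q + 1], [0, 8·q - 1]].
At the point, J = [[4.92926, 2.500], [0.000, 7.000]] (det J = 34.50484).
Solving J·Δ = −F gives Δ = (-0.247, 0.286).
Then the next iterate is (p, q)₁ = (1.253, 1.286).

(1.253, 1.286)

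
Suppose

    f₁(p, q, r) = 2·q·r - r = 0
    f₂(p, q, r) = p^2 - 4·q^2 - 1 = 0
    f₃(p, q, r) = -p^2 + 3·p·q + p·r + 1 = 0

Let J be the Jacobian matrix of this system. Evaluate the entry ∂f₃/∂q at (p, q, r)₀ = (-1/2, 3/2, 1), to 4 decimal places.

∂f₃/∂q = 3·p.
At (-1/2, 3/2, 1) this is -1.5000.

-1.5000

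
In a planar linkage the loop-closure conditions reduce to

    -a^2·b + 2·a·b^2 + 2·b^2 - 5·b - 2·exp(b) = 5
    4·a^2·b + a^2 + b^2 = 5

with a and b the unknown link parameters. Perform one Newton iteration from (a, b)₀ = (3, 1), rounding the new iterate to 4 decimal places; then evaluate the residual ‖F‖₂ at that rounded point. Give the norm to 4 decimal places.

At (3, 1): F = (-16.436564, 41.0000).
Jacobian J = [[-2·a·b + 2·b^2, -a^2 + 4·a·b + 4·b - 2·exp(b) - 5], [8·a·b + 2·a, 4·a^2 + 2·b]].
At the point, J = [[-4.0000, -3.436564], [30.0000, 38.0000]] (det J = -48.903090).
Solving J·Δ = −F gives Δ = (-9.8908, 6.7296).
Then the next iterate is (a, b)₁ = (-6.8908, 7.7296).
Re-evaluating at (-6.8908, 7.7296): F = (-5663.969755, 1570.332082), so ‖F‖₂ = 5877.6268.

5877.6268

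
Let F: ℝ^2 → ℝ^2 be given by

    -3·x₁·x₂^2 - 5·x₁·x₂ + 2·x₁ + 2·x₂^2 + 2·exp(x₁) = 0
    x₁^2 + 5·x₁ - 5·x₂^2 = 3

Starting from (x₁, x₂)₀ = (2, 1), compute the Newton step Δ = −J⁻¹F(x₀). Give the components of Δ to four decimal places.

(-0.8114, -0.1302)

At (2, 1): F = (4.778112, 6.0000).
Jacobian J = [[-3·x₂^2 - 5·x₂ + 2·exp(x₁) + 2, -6·x₁·x₂ - 5·x₁ + 4·x₂], [2·x₁ + 5, -10·x₂]].
At the point, J = [[8.778112, -18.0000], [9.0000, -10.0000]] (det J = 74.218878).
Solving J·Δ = −F gives Δ = (-0.8114, -0.1302).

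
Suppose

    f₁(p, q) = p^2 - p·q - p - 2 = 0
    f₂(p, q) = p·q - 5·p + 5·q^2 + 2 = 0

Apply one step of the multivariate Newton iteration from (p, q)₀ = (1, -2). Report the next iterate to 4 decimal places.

At (1, -2): F = (0.0000, 15.0000).
Jacobian J = [[2·p - q - 1, -p], [q - 5, p + 10·q]].
At the point, J = [[3.0000, -1.0000], [-7.0000, -19.0000]] (det J = -64.0000).
Solving J·Δ = −F gives Δ = (0.2344, 0.7031).
Then the next iterate is (p, q)₁ = (1.2344, -1.2969).

(1.2344, -1.2969)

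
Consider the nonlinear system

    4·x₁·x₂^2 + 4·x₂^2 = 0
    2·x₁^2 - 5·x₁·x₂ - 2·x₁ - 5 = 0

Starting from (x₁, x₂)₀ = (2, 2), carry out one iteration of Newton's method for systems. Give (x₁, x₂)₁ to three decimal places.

At (2, 2): F = (48.000, -21.000).
Jacobian J = [[4·x₂^2, 8·x₁·x₂ + 8·x₂], [4·x₁ - 5·x₂ - 2, -5·x₁]].
At the point, J = [[16.000, 48.000], [-4.000, -10.000]] (det J = 32.000).
Solving J·Δ = −F gives Δ = (-16.500, 4.500).
Then the next iterate is (x₁, x₂)₁ = (-14.500, 6.500).

(-14.500, 6.500)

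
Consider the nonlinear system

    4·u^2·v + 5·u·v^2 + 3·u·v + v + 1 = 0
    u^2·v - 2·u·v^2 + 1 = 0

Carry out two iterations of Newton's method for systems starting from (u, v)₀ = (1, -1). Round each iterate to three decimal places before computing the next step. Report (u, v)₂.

(0.484, -0.908)

At (1, -1): F = (-2.000, -2.000).
Jacobian J = [[8·u·v + 5·v^2 + 3·v, 4·u^2 + 10·u·v + 3·u + 1], [2·u·v - 2·v^2, u^2 - 4·u·v]].
At the point, J = [[-6.000, -2.000], [-4.000, 5.000]] (det J = -38.000).
Solving J·Δ = −F gives Δ = (-0.368, 0.105).
Then the next iterate is (u, v)₁ = (0.632, -0.895).
Round to (0.632, -0.895) and repeat: F = (-0.49062, -0.36998), J = [[-3.20500, -1.16270], [-2.73333, 2.66198]].
Δ = (-0.148, -0.013), so (u, v)₂ = (0.484, -0.908).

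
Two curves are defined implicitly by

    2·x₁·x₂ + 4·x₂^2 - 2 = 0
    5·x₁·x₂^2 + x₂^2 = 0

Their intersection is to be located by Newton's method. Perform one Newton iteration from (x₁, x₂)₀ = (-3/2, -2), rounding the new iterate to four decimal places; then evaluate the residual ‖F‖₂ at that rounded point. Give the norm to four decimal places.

7.4369

At (-3/2, -2): F = (20.0000, -26.0000).
Jacobian J = [[2·x₂, 2·x₁ + 8·x₂], [5·x₂^2, 10·x₁·x₂ + 2·x₂]].
At the point, J = [[-4.0000, -19.0000], [20.0000, 26.0000]] (det J = 276.0000).
Solving J·Δ = −F gives Δ = (-0.0942, 1.0725).
Then the next iterate is (x₁, x₂)₁ = (-1.5942, -0.9275).
Re-evaluating at (-1.5942, -0.9275): F = (4.398266, -5.996846), so ‖F‖₂ = 7.4369.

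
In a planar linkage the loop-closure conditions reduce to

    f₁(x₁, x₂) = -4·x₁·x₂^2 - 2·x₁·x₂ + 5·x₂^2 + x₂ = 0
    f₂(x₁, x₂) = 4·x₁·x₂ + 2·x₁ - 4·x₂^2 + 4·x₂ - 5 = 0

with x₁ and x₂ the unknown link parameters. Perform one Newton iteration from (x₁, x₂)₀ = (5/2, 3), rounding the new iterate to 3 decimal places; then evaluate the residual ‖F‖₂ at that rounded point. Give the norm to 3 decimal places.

At (5/2, 3): F = (-57.000, 6.000).
Jacobian J = [[-4·x₂^2 - 2·x₂, -8·x₁·x₂ - 2·x₁ + 10·x₂ + 1], [4·x₂ + 2, 4·x₁ - 8·x₂ + 4]].
At the point, J = [[-42.000, -34.000], [14.000, -10.000]] (det J = 896.000).
Solving J·Δ = −F gives Δ = (-0.864, -0.609).
Then the next iterate is (x₁, x₂)₁ = (1.636, 2.391).
Re-evaluating at (1.636, 2.391): F = (-14.25922, 0.61518), so ‖F‖₂ = 14.272.

14.272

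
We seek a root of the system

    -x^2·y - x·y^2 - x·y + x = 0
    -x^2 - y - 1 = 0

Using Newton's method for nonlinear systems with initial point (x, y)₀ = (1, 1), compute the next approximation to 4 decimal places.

(-1.0000, 2.0000)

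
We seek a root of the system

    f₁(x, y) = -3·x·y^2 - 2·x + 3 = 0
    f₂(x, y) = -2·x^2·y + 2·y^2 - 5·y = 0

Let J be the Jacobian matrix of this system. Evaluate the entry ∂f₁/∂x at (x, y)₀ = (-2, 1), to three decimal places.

-5.000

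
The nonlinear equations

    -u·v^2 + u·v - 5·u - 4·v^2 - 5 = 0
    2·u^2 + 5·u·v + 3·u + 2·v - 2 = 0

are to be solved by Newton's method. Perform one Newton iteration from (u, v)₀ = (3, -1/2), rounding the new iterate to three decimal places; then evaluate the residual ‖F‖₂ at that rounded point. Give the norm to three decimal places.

8.047

At (3, -1/2): F = (-23.250, 16.500).
Jacobian J = [[-v^2 + v - 5, -2·u·v + u - 8·v], [4·u + 5·v + 3, 5·u + 2]].
At the point, J = [[-5.750, 10.000], [12.500, 17.000]] (det J = -222.750).
Solving J·Δ = −F gives Δ = (-2.515, 0.879).
Then the next iterate is (u, v)₁ = (0.485, 0.379).
Re-evaluating at (0.485, 0.379): F = (-7.88541, 1.60252), so ‖F‖₂ = 8.047.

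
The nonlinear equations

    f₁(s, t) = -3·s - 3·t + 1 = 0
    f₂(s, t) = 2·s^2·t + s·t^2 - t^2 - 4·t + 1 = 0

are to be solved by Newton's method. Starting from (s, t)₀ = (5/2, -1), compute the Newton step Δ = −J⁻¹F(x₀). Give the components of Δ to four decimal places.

At (5/2, -1): F = (-3.5000, -6.0000).
Jacobian J = [[-3, -3], [4·s·t + t^2, 2·s^2 + 2·s·t - 2·t - 4]].
At the point, J = [[-3.0000, -3.0000], [-9.0000, 5.5000]] (det J = -43.5000).
Solving J·Δ = −F gives Δ = (-0.8563, -0.3103).

(-0.8563, -0.3103)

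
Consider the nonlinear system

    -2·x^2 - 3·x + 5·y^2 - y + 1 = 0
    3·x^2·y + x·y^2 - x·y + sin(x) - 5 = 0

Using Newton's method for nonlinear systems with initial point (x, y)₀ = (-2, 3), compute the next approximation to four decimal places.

(-1.5038, 1.5007)

At (-2, 3): F = (41.0000, 18.090703).
Jacobian J = [[-4·x - 3, 10·y - 1], [6·x·y + y^2 - y + cos(x), 3·x^2 + 2·x·y - x]].
At the point, J = [[5.0000, 29.0000], [-30.416147, 2.0000]] (det J = 892.068258).
Solving J·Δ = −F gives Δ = (0.4962, -1.4993).
Then the next iterate is (x, y)₁ = (-1.5038, 1.5007).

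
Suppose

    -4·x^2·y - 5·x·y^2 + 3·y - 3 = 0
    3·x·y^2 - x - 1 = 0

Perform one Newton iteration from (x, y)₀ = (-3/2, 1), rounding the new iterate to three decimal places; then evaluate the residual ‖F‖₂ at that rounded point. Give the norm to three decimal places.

At (-3/2, 1): F = (-1.500, -4.000).
Jacobian J = [[-8·x·y - 5·y^2, -4·x^2 - 10·x·y + 3], [3·y^2 - 1, 6·x·y]].
At the point, J = [[7.000, 9.000], [2.000, -9.000]] (det J = -81.000).
Solving J·Δ = −F gives Δ = (0.611, -0.309).
Then the next iterate is (x, y)₁ = (-0.889, 0.691).
Re-evaluating at (-0.889, 0.691): F = (-0.98904, -1.38444), so ‖F‖₂ = 1.701.

1.701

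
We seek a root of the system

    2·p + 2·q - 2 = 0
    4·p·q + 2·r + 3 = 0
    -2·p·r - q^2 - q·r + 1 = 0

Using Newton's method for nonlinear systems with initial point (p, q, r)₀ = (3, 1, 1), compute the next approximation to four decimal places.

(0.6111, 0.3889, 0.9444)

At (3, 1, 1): F = (6.0000, 17.0000, -7.0000).
Jacobian J = [[2, 2, 0], [4·q, 4·p, 2], [-2·r, -2·q - r, -2·p - q]].
At the point, J = [[2.0000, 2.0000, 0.0000], [4.0000, 12.0000, 2.0000], [-2.0000, -3.0000, -7.0000]] (det J = -108.0000).
Solving J·Δ = −F gives Δ = (-2.3889, -0.6111, -0.0556).
Then the next iterate is (p, q, r)₁ = (0.6111, 0.3889, 0.9444).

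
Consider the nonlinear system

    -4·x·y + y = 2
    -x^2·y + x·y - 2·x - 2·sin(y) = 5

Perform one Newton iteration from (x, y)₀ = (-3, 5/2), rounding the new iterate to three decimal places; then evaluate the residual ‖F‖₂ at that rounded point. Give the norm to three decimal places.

9.085

At (-3, 5/2): F = (30.500, -30.19694).
Jacobian J = [[-4·y, -4·x + 1], [-2·x·y + y - 2, -x^2 + x - 2·cos(y)]].
At the point, J = [[-10.000, 13.000], [15.500, -10.39771]] (det J = -97.52287).
Solving J·Δ = −F gives Δ = (0.773, -1.751).
Then the next iterate is (x, y)₁ = (-2.227, 0.749).
Re-evaluating at (-2.227, 0.749): F = (5.42109, -7.29052), so ‖F‖₂ = 9.085.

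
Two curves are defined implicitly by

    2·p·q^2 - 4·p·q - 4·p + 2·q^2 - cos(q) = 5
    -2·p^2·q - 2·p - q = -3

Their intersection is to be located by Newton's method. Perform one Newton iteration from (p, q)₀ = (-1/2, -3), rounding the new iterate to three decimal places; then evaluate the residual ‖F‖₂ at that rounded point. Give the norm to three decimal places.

6.455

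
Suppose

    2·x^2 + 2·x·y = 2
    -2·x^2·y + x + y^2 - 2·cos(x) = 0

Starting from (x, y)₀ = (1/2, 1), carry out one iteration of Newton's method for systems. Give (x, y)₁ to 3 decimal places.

(0.499, 1.503)

At (1/2, 1): F = (-0.500, -0.75517).
Jacobian J = [[4·x + 2·y, 2·x], [-4·x·y + 2·sin(x) + 1, -2·x^2 + 2·y]].
At the point, J = [[4.000, 1.000], [-0.04115, 1.500]] (det J = 6.04115).
Solving J·Δ = −F gives Δ = (-0.001, 0.503).
Then the next iterate is (x, y)₁ = (0.499, 1.503).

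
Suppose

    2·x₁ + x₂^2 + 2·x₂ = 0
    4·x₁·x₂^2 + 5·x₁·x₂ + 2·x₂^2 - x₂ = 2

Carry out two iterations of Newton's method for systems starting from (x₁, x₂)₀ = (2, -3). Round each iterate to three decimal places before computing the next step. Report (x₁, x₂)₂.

At (2, -3): F = (7.000, 61.000).
Jacobian J = [[2, 2·x₂ + 2], [4·x₂^2 + 5·x₂, 8·x₁·x₂ + 5·x₁ + 4·x₂ - 1]].
At the point, J = [[2.000, -4.000], [21.000, -51.000]] (det J = -18.000).
Solving J·Δ = −F gives Δ = (-6.278, -1.389).
Then the next iterate is (x₁, x₂)₁ = (-4.278, -4.389).
Round to (-4.278, -4.389) and repeat: F = (1.92932, -194.83760), J = [[2.000, -6.778], [55.10828, 110.26314]].
Δ = (1.865, 0.835), so (x₁, x₂)₂ = (-2.413, -3.554).

(-2.413, -3.554)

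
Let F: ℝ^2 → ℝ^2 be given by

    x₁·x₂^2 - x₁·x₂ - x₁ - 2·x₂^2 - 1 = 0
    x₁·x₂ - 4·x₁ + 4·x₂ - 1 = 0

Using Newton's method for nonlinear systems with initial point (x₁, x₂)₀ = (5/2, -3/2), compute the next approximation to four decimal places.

(-15.4545, -13.5000)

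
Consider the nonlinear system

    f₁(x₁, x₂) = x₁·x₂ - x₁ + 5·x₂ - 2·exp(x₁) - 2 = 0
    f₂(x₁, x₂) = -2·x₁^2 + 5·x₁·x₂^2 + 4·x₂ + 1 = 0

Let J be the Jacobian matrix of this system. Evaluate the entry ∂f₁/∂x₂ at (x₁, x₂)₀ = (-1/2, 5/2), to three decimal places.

∂f₁/∂x₂ = x₁ + 5.
At (-1/2, 5/2) this is 4.500.

4.500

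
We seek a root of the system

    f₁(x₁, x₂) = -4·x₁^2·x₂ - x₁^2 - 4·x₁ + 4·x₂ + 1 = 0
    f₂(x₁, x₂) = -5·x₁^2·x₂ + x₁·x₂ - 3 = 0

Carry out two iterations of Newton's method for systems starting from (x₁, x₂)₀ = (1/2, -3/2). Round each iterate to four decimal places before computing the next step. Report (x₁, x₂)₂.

At (1/2, -3/2): F = (-5.7500, -1.8750).
Jacobian J = [[-8·x₁·x₂ - 2·x₁ - 4, -4·x₁^2 + 4], [-10·x₁·x₂ + x₂, -5·x₁^2 + x₁]].
At the point, J = [[1.0000, 3.0000], [6.0000, -0.7500]] (det J = -18.7500).
Solving J·Δ = −F gives Δ = (0.5300, 1.7400).
Then the next iterate is (x₁, x₂)₁ = (1.0300, 0.2400).
Round to (1.0300, 0.2400) and repeat: F = (-4.239364, -4.025880), J = [[-8.0376, -0.2436], [-2.2320, -4.2745]].
Δ = (-0.5069, -0.6771), so (x₁, x₂)₂ = (0.5231, -0.4371).

(0.5231, -0.4371)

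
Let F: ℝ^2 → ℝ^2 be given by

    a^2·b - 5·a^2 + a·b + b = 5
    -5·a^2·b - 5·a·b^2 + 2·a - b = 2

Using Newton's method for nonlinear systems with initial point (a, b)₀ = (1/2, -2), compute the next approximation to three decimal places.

(-0.651, -2.350)

At (1/2, -2): F = (-9.750, -6.500).
Jacobian J = [[2·a·b - 10·a + b, a^2 + a + 1], [-10·a·b - 5·b^2 + 2, -5·a^2 - 10·a·b - 1]].
At the point, J = [[-9.000, 1.750], [-8.000, 7.750]] (det J = -55.750).
Solving J·Δ = −F gives Δ = (-1.151, -0.350).
Then the next iterate is (a, b)₁ = (-0.651, -2.350).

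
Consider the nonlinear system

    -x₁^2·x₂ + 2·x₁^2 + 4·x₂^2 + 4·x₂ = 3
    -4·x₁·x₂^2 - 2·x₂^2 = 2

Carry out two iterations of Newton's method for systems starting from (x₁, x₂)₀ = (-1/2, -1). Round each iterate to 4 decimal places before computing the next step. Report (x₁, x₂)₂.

(-0.9666, -1.0525)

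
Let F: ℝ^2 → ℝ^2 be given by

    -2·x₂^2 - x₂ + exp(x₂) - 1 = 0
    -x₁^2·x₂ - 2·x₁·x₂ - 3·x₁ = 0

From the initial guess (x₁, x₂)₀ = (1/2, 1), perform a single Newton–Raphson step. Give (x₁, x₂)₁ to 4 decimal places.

At (1/2, 1): F = (-1.281718, -2.7500).
Jacobian J = [[0, -4·x₂ + exp(x₂) - 1], [-2·x₁·x₂ - 2·x₂ - 3, -x₁^2 - 2·x₁]].
At the point, J = [[0.0000, -2.281718], [-6.0000, -1.2500]] (det J = -13.690309).
Solving J·Δ = −F gives Δ = (-0.3413, -0.5617).
Then the next iterate is (x₁, x₂)₁ = (0.1587, 0.4383).

(0.1587, 0.4383)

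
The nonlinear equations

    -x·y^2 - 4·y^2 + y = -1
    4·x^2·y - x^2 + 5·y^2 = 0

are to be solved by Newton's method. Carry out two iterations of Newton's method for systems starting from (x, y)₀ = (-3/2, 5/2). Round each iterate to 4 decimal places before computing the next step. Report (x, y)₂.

At (-3/2, 5/2): F = (-12.1250, 51.5000).
Jacobian J = [[-y^2, -2·x·y - 8·y + 1], [8·x·y - 2·x, 4·x^2 + 10·y]].
At the point, J = [[-6.2500, -11.5000], [-27.0000, 34.0000]] (det J = -523.0000).
Solving J·Δ = −F gives Δ = (0.3442, -1.2414).
Then the next iterate is (x, y)₁ = (-1.1558, 1.2586).
Round to (-1.1558, 1.2586) and repeat: F = (-2.246823, 13.309818), J = [[-1.584074, -6.159420], [-9.325919, 17.929495]].
Δ = (0.4857, -0.4897), so (x, y)₂ = (-0.6701, 0.7689).

(-0.6701, 0.7689)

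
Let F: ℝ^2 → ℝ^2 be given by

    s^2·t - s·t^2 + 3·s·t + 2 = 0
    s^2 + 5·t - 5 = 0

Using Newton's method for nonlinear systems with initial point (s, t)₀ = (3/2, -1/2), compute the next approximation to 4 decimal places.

(2.3430, 0.0442)

At (3/2, -1/2): F = (-1.7500, -5.2500).
Jacobian J = [[2·s·t - t^2 + 3·t, s^2 - 2·s·t + 3·s], [2·s, 5]].
At the point, J = [[-3.2500, 8.2500], [3.0000, 5.0000]] (det J = -41.0000).
Solving J·Δ = −F gives Δ = (0.8430, 0.5442).
Then the next iterate is (s, t)₁ = (2.3430, 0.0442).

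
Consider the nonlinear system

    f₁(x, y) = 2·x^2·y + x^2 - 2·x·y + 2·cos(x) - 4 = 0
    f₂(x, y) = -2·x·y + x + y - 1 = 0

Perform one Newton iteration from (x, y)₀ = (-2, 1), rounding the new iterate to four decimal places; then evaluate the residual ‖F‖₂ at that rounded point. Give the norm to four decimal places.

At (-2, 1): F = (11.167706, 2.0000).
Jacobian J = [[4·x·y + 2·x - 2·y - 2·sin(x), 2·x^2 - 2·x], [-2·y + 1, -2·x + 1]].
At the point, J = [[-12.181405, 12.0000], [-1.0000, 5.0000]] (det J = -48.907026).
Solving J·Δ = −F gives Δ = (0.6510, -0.2698).
Then the next iterate is (x, y)₁ = (-1.3490, 0.7302).
Re-evaluating at (-1.3490, 0.7302): F = (2.887483, 0.351280), so ‖F‖₂ = 2.9088.

2.9088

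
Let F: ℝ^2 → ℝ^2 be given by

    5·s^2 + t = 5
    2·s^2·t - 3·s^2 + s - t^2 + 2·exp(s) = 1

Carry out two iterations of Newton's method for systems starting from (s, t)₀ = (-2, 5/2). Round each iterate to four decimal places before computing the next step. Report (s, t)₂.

At (-2, 5/2): F = (17.5000, -0.979329).
Jacobian J = [[10·s, 1], [4·s·t - 6·s + 2·exp(s) + 1, 2·s^2 - 2·t]].
At the point, J = [[-20.0000, 1.0000], [-6.729329, 3.0000]] (det J = -53.270671).
Solving J·Δ = −F gives Δ = (1.0039, 2.5783).
Then the next iterate is (s, t)₁ = (-0.9961, 5.0783).
Round to (-0.9961, 5.0783) and repeat: F = (5.039376, -19.945710), J = [[-9.9610, 1.0000], [-12.518745, -8.172170]].
Δ = (0.2261, -2.7871), so (s, t)₂ = (-0.7700, 2.2912).

(-0.7700, 2.2912)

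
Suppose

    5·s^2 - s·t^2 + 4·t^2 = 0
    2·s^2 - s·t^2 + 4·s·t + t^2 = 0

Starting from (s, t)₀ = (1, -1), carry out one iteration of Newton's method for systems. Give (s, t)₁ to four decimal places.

(0.3333, -0.6667)

At (1, -1): F = (8.0000, -2.0000).
Jacobian J = [[10·s - t^2, -2·s·t + 8·t], [4·s - t^2 + 4·t, -2·s·t + 4·s + 2·t]].
At the point, J = [[9.0000, -6.0000], [-1.0000, 4.0000]] (det J = 30.0000).
Solving J·Δ = −F gives Δ = (-0.6667, 0.3333).
Then the next iterate is (s, t)₁ = (0.3333, -0.6667).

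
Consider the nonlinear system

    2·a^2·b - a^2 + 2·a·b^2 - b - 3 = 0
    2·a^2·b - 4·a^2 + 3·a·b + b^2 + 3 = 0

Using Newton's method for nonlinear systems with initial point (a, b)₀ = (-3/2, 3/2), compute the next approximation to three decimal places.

(-0.388, -0.031)

At (-3/2, 3/2): F = (-6.750, -3.750).
Jacobian J = [[4·a·b - 2·a + 2·b^2, 2·a^2 + 4·a·b - 1], [4·a·b - 8·a + 3·b, 2·a^2 + 3·a + 2·b]].
At the point, J = [[-1.500, -5.500], [7.500, 3.000]] (det J = 36.750).
Solving J·Δ = −F gives Δ = (1.112, -1.531).
Then the next iterate is (a, b)₁ = (-0.388, -0.031).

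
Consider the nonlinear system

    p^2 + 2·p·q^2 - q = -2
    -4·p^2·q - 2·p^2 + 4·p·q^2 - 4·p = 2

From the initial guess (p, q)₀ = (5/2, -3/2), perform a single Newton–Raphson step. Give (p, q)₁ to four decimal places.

(-2.2918, -3.0327)

At (5/2, -3/2): F = (21.0000, 35.5000).
Jacobian J = [[2·p + 2·q^2, 4·p·q - 1], [-8·p·q - 4·p + 4·q^2 - 4, -4·p^2 + 8·p·q]].
At the point, J = [[9.5000, -16.0000], [25.0000, -55.0000]] (det J = -122.5000).
Solving J·Δ = −F gives Δ = (-4.7918, -1.5327).
Then the next iterate is (p, q)₁ = (-2.2918, -3.0327).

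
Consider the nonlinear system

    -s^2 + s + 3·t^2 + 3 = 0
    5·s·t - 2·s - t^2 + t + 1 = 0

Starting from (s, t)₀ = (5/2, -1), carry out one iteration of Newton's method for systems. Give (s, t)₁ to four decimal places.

(1.7680, -0.1370)

At (5/2, -1): F = (2.2500, -18.5000).
Jacobian J = [[-2·s + 1, 6·t], [5·t - 2, 5·s - 2·t + 1]].
At the point, J = [[-4.0000, -6.0000], [-7.0000, 15.5000]] (det J = -104.0000).
Solving J·Δ = −F gives Δ = (-0.7320, 0.8630).
Then the next iterate is (s, t)₁ = (1.7680, -0.1370).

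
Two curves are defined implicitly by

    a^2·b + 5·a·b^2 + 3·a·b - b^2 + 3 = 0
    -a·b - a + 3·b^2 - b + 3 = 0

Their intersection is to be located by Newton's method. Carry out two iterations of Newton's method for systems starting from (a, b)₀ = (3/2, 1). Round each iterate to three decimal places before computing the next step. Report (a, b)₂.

(2.615, -0.615)

At (3/2, 1): F = (16.250, 2.000).
Jacobian J = [[2·a·b + 5·b^2 + 3·b, a^2 + 10·a·b + 3·a - 2·b], [-b - 1, -a + 6·b - 1]].
At the point, J = [[11.000, 19.750], [-2.000, 3.500]] (det J = 78.000).
Solving J·Δ = −F gives Δ = (-0.223, -0.699).
Then the next iterate is (a, b)₁ = (1.277, 0.301).
Round to (1.277, 0.301) and repeat: F = (5.13187, 1.30943), J = [[2.12476, 8.70350], [-1.301, -0.471]].
Δ = (1.338, -0.916), so (a, b)₂ = (2.615, -0.615).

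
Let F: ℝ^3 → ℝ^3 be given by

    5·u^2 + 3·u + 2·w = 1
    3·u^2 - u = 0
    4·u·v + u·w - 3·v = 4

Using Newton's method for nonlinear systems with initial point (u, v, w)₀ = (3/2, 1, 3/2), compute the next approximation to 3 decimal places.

(0.844, 3.271, -1.469)

At (3/2, 1, 3/2): F = (17.750, 5.250, 1.250).
Jacobian J = [[10·u + 3, 0, 2], [6·u - 1, 0, 0], [4·v + w, 4·u - 3, u]].
At the point, J = [[18.000, 0.000, 2.000], [8.000, 0.000, 0.000], [5.500, 3.000, 1.500]] (det J = 48.000).
Solving J·Δ = −F gives Δ = (-0.656, 2.271, -2.969).
Then the next iterate is (u, v, w)₁ = (0.844, 3.271, -1.469).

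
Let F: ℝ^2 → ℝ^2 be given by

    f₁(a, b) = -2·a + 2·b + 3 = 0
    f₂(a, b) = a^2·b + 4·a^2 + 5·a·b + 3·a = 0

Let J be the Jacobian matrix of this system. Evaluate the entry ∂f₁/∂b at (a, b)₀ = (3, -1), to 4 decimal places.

∂f₁/∂b = 2.
At (3, -1) this is 2.0000.

2.0000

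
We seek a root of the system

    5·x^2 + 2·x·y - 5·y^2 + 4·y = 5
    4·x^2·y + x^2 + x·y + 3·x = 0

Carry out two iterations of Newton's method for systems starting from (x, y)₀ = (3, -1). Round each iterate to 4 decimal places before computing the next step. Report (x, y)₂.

At (3, -1): F = (25.0000, -21.0000).
Jacobian J = [[10·x + 2·y, 2·x - 10·y + 4], [8·x·y + 2·x + y + 3, 4·x^2 + x]].
At the point, J = [[28.0000, 20.0000], [-16.0000, 39.0000]] (det J = 1412.0000).
Solving J·Δ = −F gives Δ = (-0.9880, 0.1331).
Then the next iterate is (x, y)₁ = (2.0120, -0.8669).
Round to (2.0120, -0.8669) and repeat: F = (4.527136, -5.697403), J = [[18.3862, 16.6930], [-7.796522, 18.204576]].
Δ = (-0.3819, 0.1494), so (x, y)₂ = (1.6301, -0.7175).

(1.6301, -0.7175)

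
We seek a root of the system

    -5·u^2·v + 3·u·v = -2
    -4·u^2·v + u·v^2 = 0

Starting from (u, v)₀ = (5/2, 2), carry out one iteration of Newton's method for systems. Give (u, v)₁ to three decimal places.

At (5/2, 2): F = (-45.500, -40.000).
Jacobian J = [[-10·u·v + 3·v, -5·u^2 + 3·u], [-8·u·v + v^2, -4·u^2 + 2·u·v]].
At the point, J = [[-44.000, -23.750], [-36.000, -15.000]] (det J = -195.000).
Solving J·Δ = −F gives Δ = (-1.372, 0.626).
Then the next iterate is (u, v)₁ = (1.128, 2.626).

(1.128, 2.626)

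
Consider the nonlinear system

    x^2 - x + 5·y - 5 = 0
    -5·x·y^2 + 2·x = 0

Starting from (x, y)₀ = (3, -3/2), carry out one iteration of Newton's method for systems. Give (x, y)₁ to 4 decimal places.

(3.5668, -0.7668)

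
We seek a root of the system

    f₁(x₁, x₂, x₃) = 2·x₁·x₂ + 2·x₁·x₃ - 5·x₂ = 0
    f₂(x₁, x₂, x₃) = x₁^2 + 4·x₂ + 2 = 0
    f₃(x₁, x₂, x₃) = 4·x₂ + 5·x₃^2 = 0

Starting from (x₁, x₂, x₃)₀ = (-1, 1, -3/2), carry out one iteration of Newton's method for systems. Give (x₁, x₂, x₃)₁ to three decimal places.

At (-1, 1, -3/2): F = (-4.000, 7.000, 15.250).
Jacobian J = [[2·x₂ + 2·x₃, 2·x₁ - 5, 2·x₁], [2·x₁, 4, 0], [0, 4, 10·x₃]].
At the point, J = [[-1.000, -7.000, -2.000], [-2.000, 4.000, 0.000], [0.000, 4.000, -15.000]] (det J = 286.000).
Solving J·Δ = −F gives Δ = (1.500, -1.000, 0.750).
Then the next iterate is (x₁, x₂, x₃)₁ = (0.500, 0.000, -0.750).

(0.500, 0.000, -0.750)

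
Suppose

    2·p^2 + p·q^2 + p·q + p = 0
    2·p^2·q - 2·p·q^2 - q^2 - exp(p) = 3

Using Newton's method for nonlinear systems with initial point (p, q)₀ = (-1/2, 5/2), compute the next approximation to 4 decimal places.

At (-1/2, 5/2): F = (-4.3750, -2.356531).
Jacobian J = [[4·p + q^2 + q + 1, 2·p·q + p], [4·p·q - 2·q^2 - exp(p), 2·p^2 - 4·p·q - 2·q]].
At the point, J = [[7.7500, -3.0000], [-18.106531, 0.5000]] (det J = -50.444592).
Solving J·Δ = −F gives Δ = (-0.1835, -1.9324).
Then the next iterate is (p, q)₁ = (-0.6835, 0.5676).

(-0.6835, 0.5676)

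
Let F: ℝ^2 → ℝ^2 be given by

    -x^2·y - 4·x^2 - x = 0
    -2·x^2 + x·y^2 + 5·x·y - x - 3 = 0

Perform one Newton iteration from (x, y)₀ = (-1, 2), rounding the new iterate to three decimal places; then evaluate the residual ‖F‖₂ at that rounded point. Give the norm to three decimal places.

5.751

At (-1, 2): F = (-5.000, -18.000).
Jacobian J = [[-2·x·y - 8·x - 1, -x^2], [-4·x + y^2 + 5·y - 1, 2·x·y + 5·x]].
At the point, J = [[11.000, -1.000], [17.000, -9.000]] (det J = -82.000).
Solving J·Δ = −F gives Δ = (0.329, -1.378).
Then the next iterate is (x, y)₁ = (-0.671, 0.622).
Re-evaluating at (-0.671, 0.622): F = (-1.41001, -5.57589), so ‖F‖₂ = 5.751.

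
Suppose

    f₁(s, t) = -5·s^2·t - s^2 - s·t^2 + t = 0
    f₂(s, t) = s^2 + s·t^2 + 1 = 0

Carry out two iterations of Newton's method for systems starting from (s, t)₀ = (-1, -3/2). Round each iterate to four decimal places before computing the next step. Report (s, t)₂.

(-0.3153, -1.6936)

At (-1, -3/2): F = (7.2500, -0.2500).
Jacobian J = [[-10·s·t - 2·s - t^2, -5·s^2 - 2·s·t + 1], [2·s + t^2, 2·s·t]].
At the point, J = [[-15.2500, -7.0000], [0.2500, 3.0000]] (det J = -44.0000).
Solving J·Δ = −F gives Δ = (0.4545, 0.0455).
Then the next iterate is (s, t)₁ = (-0.5455, -1.4545).
Round to (-0.5455, -1.4545) and repeat: F = (1.566053, 0.143527), J = [[-8.958868, -2.074711], [1.024570, 1.586859]].
Δ = (0.2302, -0.2391), so (s, t)₂ = (-0.3153, -1.6936).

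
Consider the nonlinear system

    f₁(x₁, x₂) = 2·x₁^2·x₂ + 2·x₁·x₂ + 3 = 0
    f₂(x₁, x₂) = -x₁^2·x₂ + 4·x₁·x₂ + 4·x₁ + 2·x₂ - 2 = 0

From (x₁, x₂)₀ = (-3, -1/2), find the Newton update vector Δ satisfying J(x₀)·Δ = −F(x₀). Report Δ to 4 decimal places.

At (-3, -1/2): F = (-3.0000, -4.5000).
Jacobian J = [[4·x₁·x₂ + 2·x₂, 2·x₁^2 + 2·x₁], [-2·x₁·x₂ + 4·x₂ + 4, -x₁^2 + 4·x₁ + 2]].
At the point, J = [[5.0000, 12.0000], [-1.0000, -19.0000]] (det J = -83.0000).
Solving J·Δ = −F gives Δ = (1.3373, -0.3072).

(1.3373, -0.3072)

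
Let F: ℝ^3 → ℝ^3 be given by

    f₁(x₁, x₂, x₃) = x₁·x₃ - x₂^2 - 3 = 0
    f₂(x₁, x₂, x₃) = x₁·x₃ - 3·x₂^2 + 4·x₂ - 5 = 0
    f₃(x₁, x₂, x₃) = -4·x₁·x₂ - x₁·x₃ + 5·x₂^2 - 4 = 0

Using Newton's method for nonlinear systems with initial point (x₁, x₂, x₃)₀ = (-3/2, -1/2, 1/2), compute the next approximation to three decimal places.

At (-3/2, -1/2, 1/2): F = (-4.000, -8.500, -5.000).
Jacobian J = [[x₃, -2·x₂, x₁], [x₃, -6·x₂ + 4, x₁], [-4·x₂ - x₃, -4·x₁ + 10·x₂, -x₁]].
At the point, J = [[0.500, 1.000, -1.500], [0.500, 7.000, -1.500], [1.500, 1.000, 1.500]] (det J = 18.000).
Solving J·Δ = −F gives Δ = (3.750, 0.750, -0.917).
Then the next iterate is (x₁, x₂, x₃)₁ = (2.250, 0.250, -0.417).

(2.250, 0.250, -0.417)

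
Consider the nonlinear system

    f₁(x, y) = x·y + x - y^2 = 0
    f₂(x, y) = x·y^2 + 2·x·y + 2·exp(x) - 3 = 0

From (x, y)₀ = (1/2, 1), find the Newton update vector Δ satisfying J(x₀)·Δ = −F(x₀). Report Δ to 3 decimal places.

(-0.201, -0.267)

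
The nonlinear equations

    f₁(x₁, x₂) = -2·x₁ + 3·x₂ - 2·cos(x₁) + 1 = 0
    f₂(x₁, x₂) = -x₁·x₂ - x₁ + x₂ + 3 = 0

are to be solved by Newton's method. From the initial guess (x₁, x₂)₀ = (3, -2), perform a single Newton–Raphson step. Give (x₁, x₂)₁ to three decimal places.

(-10.869, -6.934)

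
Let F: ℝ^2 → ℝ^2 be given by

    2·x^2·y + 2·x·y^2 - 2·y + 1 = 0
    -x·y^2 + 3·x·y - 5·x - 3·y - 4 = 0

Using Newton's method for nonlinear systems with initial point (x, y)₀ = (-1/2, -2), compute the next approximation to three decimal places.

At (-1/2, -2): F = (0.000, 9.500).
Jacobian J = [[4·x·y + 2·y^2, 2·x^2 + 4·x·y - 2], [-y^2 + 3·y - 5, -2·x·y + 3·x - 3]].
At the point, J = [[12.000, 2.500], [-15.000, -6.500]] (det J = -40.500).
Solving J·Δ = −F gives Δ = (-0.586, 2.815).
Then the next iterate is (x, y)₁ = (-1.086, 0.815).

(-1.086, 0.815)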